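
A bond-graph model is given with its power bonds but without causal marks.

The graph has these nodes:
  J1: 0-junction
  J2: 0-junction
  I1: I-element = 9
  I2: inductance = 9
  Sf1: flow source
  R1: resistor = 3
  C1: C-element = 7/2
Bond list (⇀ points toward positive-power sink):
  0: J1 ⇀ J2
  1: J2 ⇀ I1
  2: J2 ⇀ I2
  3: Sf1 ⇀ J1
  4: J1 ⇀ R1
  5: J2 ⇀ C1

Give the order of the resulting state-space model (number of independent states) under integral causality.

3  (C1, I1, I2 all integral)

b3 stroke at Sf1  (Sf1 (Sf) sets flow on bond)
b1 stroke at I1  (I1 outputs flow p/I1)
b2 stroke at I2  (I2: I, integral causality)
b5 stroke at J2  (prefer integral on C1)
b0 stroke at J1  (J2 effort already set via bond 5)
b4 stroke at R1  (J1: bond 0 brought effort, rest push out)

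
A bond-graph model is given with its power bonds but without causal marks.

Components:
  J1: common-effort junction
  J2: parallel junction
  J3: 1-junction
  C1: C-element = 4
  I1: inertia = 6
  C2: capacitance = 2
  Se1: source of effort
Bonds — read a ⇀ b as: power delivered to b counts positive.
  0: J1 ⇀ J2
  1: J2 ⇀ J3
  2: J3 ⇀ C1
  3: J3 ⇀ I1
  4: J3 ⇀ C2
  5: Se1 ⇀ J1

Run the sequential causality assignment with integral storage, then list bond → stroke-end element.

#0 →J2
#1 →J3
#2 →J3
#3 →I1
#4 →J3
#5 →J1

b5 stroke→J1  (Se1: effort source, stroke at far end)
b0 stroke→J2  (0-jn J1 has e-setter on 5)
b1 stroke→J3  (J2: bond 0 brought effort, rest push out)
b2 stroke→J3  (prefer integral on C1)
b3 stroke→I1  (prefer integral on I1)
b4 stroke→J3  (J3 flow already set via bond 3)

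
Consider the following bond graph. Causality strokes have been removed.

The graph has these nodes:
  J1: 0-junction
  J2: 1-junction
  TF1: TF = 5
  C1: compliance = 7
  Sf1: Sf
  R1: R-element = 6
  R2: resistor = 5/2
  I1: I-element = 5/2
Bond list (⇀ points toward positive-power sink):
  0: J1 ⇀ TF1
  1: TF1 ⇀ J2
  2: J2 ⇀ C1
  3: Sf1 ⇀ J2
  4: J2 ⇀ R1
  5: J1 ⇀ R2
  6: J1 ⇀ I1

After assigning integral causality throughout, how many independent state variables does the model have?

#3 →Sf1  (source Sf1 imposes f)
#1 →J2  (J2 flow already set via bond 3)
#2 →J2  (J2 flow already set via bond 3)
#4 →J2  (J2: bond 3 brought flow, rest push out)
#0 →TF1  (through TF1, causality passes straight; one stroke at TF1)
#6 →I1  (prefer integral on I1)
#5 →J1  (closing 0-jn rule on J1)

2  (C1, I1 all integral)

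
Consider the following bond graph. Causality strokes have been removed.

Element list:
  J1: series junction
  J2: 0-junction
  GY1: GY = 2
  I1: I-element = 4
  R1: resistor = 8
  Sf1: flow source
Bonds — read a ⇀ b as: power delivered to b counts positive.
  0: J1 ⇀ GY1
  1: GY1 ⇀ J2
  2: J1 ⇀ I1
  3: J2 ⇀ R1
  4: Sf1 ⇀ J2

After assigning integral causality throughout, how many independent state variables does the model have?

b4 →Sf1  (Sf1: flow source, stroke at near end)
b2 →I1  (I1 integral (f out))
b0 →J1  (common-f at J1 fixed by 2)
b1 →J2  (GY1 both-in/both-out from 0)
b3 →R1  (common-e at J2 fixed by 1)

1  (I1 all integral)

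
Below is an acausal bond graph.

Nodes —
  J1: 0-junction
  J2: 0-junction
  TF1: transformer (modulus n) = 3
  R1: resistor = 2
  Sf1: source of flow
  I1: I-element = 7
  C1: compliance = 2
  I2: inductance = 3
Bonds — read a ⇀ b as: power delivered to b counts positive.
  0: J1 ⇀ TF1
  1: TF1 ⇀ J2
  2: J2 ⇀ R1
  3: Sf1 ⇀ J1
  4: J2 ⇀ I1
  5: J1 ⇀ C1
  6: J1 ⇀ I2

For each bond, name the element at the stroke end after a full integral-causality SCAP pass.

β0 |TF1
β1 |J2
β2 |R1
β3 |Sf1
β4 |I1
β5 |J1
β6 |I2

bond 3 stroke→Sf1  (Sf1: flow source, stroke at near end)
bond 4 stroke→I1  (I1 integral (f out))
bond 5 stroke→J1  (prefer integral on C1)
bond 0 stroke→TF1  (J1: bond 5 brought effort, rest push out)
bond 6 stroke→I2  (0-jn J1 has e-setter on 5)
bond 1 stroke→J2  (TF1: transformer flips bond 0)
bond 2 stroke→R1  (0-jn J2 has e-setter on 1)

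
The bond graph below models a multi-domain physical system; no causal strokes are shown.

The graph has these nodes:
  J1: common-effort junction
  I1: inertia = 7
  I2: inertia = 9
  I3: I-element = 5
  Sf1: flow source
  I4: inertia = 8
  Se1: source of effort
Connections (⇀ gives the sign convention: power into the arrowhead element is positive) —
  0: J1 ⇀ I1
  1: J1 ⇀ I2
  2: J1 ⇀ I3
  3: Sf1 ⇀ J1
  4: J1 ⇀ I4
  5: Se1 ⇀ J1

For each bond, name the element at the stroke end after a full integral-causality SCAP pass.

bond 3 stroke at Sf1  (Sf1: flow source, stroke at near end)
bond 5 stroke at J1  (Se1 (Se) sets effort on bond)
bond 0 stroke at I1  (J1 effort already set via bond 5)
bond 1 stroke at I2  (common-e at J1 fixed by 5)
bond 2 stroke at I3  (J1 effort already set via bond 5)
bond 4 stroke at I4  (common-e at J1 fixed by 5)

b0 →I1
b1 →I2
b2 →I3
b3 →Sf1
b4 →I4
b5 →J1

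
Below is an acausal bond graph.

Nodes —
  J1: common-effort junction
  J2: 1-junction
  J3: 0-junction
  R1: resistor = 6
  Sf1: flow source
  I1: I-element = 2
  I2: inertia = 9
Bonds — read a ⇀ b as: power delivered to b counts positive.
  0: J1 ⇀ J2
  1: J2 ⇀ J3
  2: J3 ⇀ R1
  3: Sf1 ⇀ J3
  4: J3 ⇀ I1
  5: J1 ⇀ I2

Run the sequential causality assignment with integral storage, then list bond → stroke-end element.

bond 0 |J1
bond 1 |J2
bond 2 |J3
bond 3 |Sf1
bond 4 |I1
bond 5 |I2

bond 3 stroke at Sf1  (Sf1 fixes flow; stroke at Sf1)
bond 4 stroke at I1  (I1 integral (f out))
bond 5 stroke at I2  (I2 outputs flow p/I2)
bond 0 stroke at J1  (closing 0-jn rule on J1)
bond 1 stroke at J2  (common-f at J2 fixed by 0)
bond 2 stroke at J3  (J3 needs exactly one e-in)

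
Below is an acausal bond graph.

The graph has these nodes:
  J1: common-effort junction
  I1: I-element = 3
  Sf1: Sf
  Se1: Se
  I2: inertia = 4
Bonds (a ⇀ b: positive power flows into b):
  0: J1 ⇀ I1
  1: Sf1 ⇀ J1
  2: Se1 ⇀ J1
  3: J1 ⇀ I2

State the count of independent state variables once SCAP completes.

2  (I1, I2 all integral)

#1 stroke→Sf1  (Sf1: flow source, stroke at near end)
#2 stroke→J1  (source Se1 imposes e)
#0 stroke→I1  (0-jn J1 has e-setter on 2)
#3 stroke→I2  (common-e at J1 fixed by 2)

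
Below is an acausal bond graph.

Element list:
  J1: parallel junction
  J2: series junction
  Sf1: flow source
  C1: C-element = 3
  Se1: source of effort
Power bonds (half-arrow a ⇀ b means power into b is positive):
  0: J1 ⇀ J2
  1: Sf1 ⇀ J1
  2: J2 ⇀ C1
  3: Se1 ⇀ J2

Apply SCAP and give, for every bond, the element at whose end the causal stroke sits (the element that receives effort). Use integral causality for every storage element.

bond 1 →Sf1  (Sf1: flow source, stroke at near end)
bond 3 →J2  (Se1: effort source, stroke at far end)
bond 0 →J1  (closing 0-jn rule on J1)
bond 2 →J2  (common-f at J2 fixed by 0)

β0 →J1
β1 →Sf1
β2 →J2
β3 →J2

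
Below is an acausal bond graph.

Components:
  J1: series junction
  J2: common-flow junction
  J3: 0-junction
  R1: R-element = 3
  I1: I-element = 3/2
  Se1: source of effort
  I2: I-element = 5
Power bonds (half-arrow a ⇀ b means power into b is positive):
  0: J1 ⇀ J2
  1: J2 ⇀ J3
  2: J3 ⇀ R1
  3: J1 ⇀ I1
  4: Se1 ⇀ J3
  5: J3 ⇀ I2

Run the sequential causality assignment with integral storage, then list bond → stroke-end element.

#0 stroke→J1
#1 stroke→J2
#2 stroke→R1
#3 stroke→I1
#4 stroke→J3
#5 stroke→I2

β4 stroke→J3  (source Se1 imposes e)
β1 stroke→J2  (0-jn J3 has e-setter on 4)
β2 stroke→R1  (common-e at J3 fixed by 4)
β5 stroke→I2  (0-jn J3 has e-setter on 4)
β0 stroke→J1  (closing 1-jn rule on J2)
β3 stroke→I1  (J1 needs exactly one f-in)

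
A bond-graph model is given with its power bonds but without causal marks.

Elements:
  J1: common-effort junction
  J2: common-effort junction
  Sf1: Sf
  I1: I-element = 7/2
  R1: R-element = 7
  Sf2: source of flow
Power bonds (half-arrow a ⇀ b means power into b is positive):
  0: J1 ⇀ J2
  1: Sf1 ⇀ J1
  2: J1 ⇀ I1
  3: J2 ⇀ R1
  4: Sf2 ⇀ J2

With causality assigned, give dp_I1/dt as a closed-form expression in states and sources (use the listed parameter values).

β1 stroke→Sf1  (source Sf1 imposes f)
β4 stroke→Sf2  (Sf2: flow source, stroke at near end)
β2 stroke→I1  (prefer integral on I1)
β0 stroke→J1  (only one effort-in slot at J1)
β3 stroke→J2  (J2 needs exactly one e-in)

dp_I1/dt = 7*F_Sf1 + 7*F_Sf2 - 2*p_I1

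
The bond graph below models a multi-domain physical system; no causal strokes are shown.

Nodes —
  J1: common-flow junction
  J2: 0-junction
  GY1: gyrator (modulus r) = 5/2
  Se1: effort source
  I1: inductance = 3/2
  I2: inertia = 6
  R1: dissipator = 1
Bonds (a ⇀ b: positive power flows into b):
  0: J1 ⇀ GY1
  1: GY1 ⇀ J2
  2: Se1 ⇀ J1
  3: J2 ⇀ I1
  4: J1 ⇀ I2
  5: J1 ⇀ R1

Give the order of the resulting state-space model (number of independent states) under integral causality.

bond 2 stroke at J1  (Se1 fixes effort; stroke away)
bond 3 stroke at I1  (I1 outputs flow p/I1)
bond 1 stroke at J2  (only one effort-in slot at J2)
bond 0 stroke at J1  (GY1 both-in/both-out from 1)
bond 4 stroke at I2  (I2 integral (f out))
bond 5 stroke at J1  (J1: bond 4 brought flow, rest push out)

2  (I1, I2 all integral)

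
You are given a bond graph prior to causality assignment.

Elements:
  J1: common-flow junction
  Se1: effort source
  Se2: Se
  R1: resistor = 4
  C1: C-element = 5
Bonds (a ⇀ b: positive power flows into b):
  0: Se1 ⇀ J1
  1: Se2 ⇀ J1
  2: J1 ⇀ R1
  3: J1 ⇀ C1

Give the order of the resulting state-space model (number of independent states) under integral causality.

#0 →J1  (source Se1 imposes e)
#1 →J1  (Se2 fixes effort; stroke away)
#3 →J1  (C1: C, integral causality)
#2 →R1  (closing 1-jn rule on J1)

1  (C1 all integral)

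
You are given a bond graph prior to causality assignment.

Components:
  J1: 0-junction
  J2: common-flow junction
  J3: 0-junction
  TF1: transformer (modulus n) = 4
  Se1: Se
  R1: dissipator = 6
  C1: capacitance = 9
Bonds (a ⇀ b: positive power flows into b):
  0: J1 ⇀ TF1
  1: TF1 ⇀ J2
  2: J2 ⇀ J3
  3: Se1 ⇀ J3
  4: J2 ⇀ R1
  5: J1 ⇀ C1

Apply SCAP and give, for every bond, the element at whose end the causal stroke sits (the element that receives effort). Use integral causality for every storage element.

bond 0 stroke at TF1
bond 1 stroke at J2
bond 2 stroke at J2
bond 3 stroke at J3
bond 4 stroke at R1
bond 5 stroke at J1

#3 →J3  (Se1: effort source, stroke at far end)
#2 →J2  (0-jn J3 has e-setter on 3)
#5 →J1  (C1 outputs effort q/C1)
#0 →TF1  (0-jn J1 has e-setter on 5)
#1 →J2  (TF TF1: opposite of bond 0)
#4 →R1  (J2: last free bond brings flow in)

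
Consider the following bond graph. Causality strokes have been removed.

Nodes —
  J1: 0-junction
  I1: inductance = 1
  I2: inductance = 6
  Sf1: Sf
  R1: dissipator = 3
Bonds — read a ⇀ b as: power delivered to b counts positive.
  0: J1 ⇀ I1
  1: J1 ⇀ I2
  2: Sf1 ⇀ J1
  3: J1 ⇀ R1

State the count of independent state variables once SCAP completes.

2  (I1, I2 all integral)

bond 2 stroke at Sf1  (Sf1 fixes flow; stroke at Sf1)
bond 0 stroke at I1  (I1 integral (f out))
bond 1 stroke at I2  (prefer integral on I2)
bond 3 stroke at J1  (J1: last free bond brings effort in)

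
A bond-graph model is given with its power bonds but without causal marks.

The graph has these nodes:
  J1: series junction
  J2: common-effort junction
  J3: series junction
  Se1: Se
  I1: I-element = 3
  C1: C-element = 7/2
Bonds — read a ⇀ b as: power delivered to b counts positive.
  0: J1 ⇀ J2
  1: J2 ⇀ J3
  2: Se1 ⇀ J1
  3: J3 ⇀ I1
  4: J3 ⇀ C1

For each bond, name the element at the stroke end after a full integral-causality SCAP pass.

b2 stroke→J1  (Se1 fixes effort; stroke away)
b0 stroke→J2  (closing 1-jn rule on J1)
b1 stroke→J3  (0-jn J2 has e-setter on 0)
b3 stroke→I1  (I1 integral (f out))
b4 stroke→J3  (common-f at J3 fixed by 3)

bond 0 |J2
bond 1 |J3
bond 2 |J1
bond 3 |I1
bond 4 |J3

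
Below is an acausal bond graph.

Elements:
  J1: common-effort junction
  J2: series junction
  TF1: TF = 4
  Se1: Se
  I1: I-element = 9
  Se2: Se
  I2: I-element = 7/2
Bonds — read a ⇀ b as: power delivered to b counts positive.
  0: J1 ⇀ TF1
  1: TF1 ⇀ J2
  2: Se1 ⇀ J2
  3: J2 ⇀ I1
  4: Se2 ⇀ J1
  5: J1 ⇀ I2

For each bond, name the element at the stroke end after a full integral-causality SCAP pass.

b2 stroke→J2  (Se1 (Se) sets effort on bond)
b4 stroke→J1  (source Se2 imposes e)
b0 stroke→TF1  (J1 effort already set via bond 4)
b5 stroke→I2  (0-jn J1 has e-setter on 4)
b1 stroke→J2  (TF TF1: opposite of bond 0)
b3 stroke→I1  (closing 1-jn rule on J2)

#0 stroke→TF1
#1 stroke→J2
#2 stroke→J2
#3 stroke→I1
#4 stroke→J1
#5 stroke→I2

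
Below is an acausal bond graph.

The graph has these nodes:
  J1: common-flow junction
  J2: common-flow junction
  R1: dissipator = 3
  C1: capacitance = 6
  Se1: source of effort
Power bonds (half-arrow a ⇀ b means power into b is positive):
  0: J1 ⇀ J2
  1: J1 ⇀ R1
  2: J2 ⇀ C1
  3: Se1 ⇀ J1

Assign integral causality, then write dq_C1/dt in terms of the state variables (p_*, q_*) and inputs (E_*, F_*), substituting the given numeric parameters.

dq_C1/dt = E_Se1/3 - q_C1/18

bond 3 |J1  (Se1: effort source, stroke at far end)
bond 2 |J2  (prefer integral on C1)
bond 0 |J1  (J2 needs exactly one f-in)
bond 1 |R1  (J1 needs exactly one f-in)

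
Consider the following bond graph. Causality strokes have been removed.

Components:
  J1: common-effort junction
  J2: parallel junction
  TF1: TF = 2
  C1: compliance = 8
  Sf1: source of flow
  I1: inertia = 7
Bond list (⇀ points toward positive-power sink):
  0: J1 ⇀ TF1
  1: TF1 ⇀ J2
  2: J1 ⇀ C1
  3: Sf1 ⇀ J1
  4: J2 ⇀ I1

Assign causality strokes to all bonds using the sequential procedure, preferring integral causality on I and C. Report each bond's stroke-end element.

bond 3 →Sf1  (Sf1 fixes flow; stroke at Sf1)
bond 2 →J1  (C1: C, integral causality)
bond 0 →TF1  (J1 effort already set via bond 2)
bond 1 →J2  (through TF1, causality passes straight; one stroke at TF1)
bond 4 →I1  (J2 effort already set via bond 1)

b0 stroke→TF1
b1 stroke→J2
b2 stroke→J1
b3 stroke→Sf1
b4 stroke→I1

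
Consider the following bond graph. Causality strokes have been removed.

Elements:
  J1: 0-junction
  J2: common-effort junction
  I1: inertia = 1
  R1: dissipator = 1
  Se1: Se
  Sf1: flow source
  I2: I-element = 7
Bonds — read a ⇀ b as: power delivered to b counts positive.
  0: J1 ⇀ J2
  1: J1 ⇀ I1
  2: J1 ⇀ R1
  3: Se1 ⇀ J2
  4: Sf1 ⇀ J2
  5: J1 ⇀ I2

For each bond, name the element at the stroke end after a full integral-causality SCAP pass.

β3 stroke→J2  (Se1: effort source, stroke at far end)
β4 stroke→Sf1  (source Sf1 imposes f)
β0 stroke→J1  (common-e at J2 fixed by 3)
β1 stroke→I1  (0-jn J1 has e-setter on 0)
β2 stroke→R1  (J1: bond 0 brought effort, rest push out)
β5 stroke→I2  (0-jn J1 has e-setter on 0)

b0 →J1
b1 →I1
b2 →R1
b3 →J2
b4 →Sf1
b5 →I2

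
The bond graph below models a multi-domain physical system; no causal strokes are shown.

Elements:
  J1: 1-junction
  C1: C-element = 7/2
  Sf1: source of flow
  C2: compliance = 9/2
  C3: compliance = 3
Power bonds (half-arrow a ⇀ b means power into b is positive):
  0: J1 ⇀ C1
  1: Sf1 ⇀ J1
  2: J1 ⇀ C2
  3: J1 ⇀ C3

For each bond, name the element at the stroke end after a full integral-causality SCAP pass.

#1 stroke at Sf1  (Sf1 fixes flow; stroke at Sf1)
#0 stroke at J1  (J1: bond 1 brought flow, rest push out)
#2 stroke at J1  (J1: bond 1 brought flow, rest push out)
#3 stroke at J1  (common-f at J1 fixed by 1)

b0 stroke→J1
b1 stroke→Sf1
b2 stroke→J1
b3 stroke→J1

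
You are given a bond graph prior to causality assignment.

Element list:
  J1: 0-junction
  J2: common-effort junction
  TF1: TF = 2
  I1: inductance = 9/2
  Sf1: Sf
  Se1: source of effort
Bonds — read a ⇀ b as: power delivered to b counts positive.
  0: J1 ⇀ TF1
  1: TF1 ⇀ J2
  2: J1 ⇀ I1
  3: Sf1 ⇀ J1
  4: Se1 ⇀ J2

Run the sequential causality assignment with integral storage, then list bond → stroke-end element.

bond 0 stroke at J1
bond 1 stroke at TF1
bond 2 stroke at I1
bond 3 stroke at Sf1
bond 4 stroke at J2

bond 3 →Sf1  (Sf1 (Sf) sets flow on bond)
bond 4 →J2  (source Se1 imposes e)
bond 1 →TF1  (0-jn J2 has e-setter on 4)
bond 0 →J1  (TF TF1: opposite of bond 1)
bond 2 →I1  (J1 effort already set via bond 0)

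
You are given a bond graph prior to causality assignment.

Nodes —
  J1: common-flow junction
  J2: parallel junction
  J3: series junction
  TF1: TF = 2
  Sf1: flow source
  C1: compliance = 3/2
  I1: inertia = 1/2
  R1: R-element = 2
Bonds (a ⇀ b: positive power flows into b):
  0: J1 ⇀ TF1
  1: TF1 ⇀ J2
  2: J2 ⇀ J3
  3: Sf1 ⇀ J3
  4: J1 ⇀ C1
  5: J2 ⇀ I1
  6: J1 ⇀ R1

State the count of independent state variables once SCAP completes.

2  (C1, I1 all integral)

b3 |Sf1  (Sf1: flow source, stroke at near end)
b2 |J3  (common-f at J3 fixed by 3)
b4 |J1  (prefer integral on C1)
b5 |I1  (I1 outputs flow p/I1)
b1 |J2  (J2 needs exactly one e-in)
b0 |TF1  (TF TF1: opposite of bond 1)
b6 |J1  (1-jn J1 has f-setter on 0)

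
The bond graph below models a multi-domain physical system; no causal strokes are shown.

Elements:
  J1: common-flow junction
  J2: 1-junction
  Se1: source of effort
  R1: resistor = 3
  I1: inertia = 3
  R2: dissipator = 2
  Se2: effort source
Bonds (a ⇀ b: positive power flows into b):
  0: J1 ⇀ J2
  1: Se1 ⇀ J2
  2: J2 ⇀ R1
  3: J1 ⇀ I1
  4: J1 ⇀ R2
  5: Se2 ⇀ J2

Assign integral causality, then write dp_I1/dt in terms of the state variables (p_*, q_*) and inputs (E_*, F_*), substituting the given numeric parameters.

bond 1 stroke at J2  (Se1 fixes effort; stroke away)
bond 5 stroke at J2  (Se2 (Se) sets effort on bond)
bond 3 stroke at I1  (I1 integral (f out))
bond 0 stroke at J1  (J1 flow already set via bond 3)
bond 4 stroke at J1  (J1: bond 3 brought flow, rest push out)
bond 2 stroke at J2  (1-jn J2 has f-setter on 0)

dp_I1/dt = E_Se1 + E_Se2 - 5*p_I1/3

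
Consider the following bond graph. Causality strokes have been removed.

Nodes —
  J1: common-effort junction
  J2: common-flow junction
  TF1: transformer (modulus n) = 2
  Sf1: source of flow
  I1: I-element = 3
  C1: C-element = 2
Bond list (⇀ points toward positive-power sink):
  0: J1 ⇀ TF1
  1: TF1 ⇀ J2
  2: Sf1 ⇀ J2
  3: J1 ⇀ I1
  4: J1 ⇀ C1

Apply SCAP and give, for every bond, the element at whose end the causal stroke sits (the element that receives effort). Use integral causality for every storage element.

β0 stroke at TF1
β1 stroke at J2
β2 stroke at Sf1
β3 stroke at I1
β4 stroke at J1

#2 →Sf1  (source Sf1 imposes f)
#1 →J2  (1-jn J2 has f-setter on 2)
#0 →TF1  (through TF1, causality passes straight; one stroke at TF1)
#3 →I1  (I1: I, integral causality)
#4 →J1  (closing 0-jn rule on J1)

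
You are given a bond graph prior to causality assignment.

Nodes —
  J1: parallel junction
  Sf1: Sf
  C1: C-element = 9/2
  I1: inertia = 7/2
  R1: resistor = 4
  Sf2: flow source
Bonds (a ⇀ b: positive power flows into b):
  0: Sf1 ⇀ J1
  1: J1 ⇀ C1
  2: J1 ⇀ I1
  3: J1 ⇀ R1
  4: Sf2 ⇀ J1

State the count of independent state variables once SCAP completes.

2  (C1, I1 all integral)

b0 stroke at Sf1  (source Sf1 imposes f)
b4 stroke at Sf2  (Sf2 (Sf) sets flow on bond)
b1 stroke at J1  (C1: C, integral causality)
b2 stroke at I1  (0-jn J1 has e-setter on 1)
b3 stroke at R1  (common-e at J1 fixed by 1)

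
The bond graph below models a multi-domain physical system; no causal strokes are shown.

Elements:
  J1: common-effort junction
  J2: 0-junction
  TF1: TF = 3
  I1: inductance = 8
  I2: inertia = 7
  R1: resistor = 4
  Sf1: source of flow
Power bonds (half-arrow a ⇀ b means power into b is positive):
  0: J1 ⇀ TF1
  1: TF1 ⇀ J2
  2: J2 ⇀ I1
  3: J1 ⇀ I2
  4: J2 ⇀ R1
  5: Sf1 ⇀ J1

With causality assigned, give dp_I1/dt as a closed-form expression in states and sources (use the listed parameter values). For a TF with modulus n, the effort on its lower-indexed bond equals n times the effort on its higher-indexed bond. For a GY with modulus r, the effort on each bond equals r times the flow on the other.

dp_I1/dt = 12*F_Sf1 - p_I1/2 - 12*p_I2/7

b5 |Sf1  (Sf1: flow source, stroke at near end)
b2 |I1  (prefer integral on I1)
b3 |I2  (I2: I, integral causality)
b0 |J1  (closing 0-jn rule on J1)
b1 |TF1  (TF1 one-in-one-out from 0)
b4 |J2  (closing 0-jn rule on J2)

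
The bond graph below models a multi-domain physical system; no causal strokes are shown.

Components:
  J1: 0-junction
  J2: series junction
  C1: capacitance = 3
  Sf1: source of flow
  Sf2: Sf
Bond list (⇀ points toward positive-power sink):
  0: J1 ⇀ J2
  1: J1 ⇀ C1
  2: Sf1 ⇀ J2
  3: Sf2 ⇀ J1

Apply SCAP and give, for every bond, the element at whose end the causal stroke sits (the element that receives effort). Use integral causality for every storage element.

bond 0 stroke at J2
bond 1 stroke at J1
bond 2 stroke at Sf1
bond 3 stroke at Sf2

b2 stroke at Sf1  (Sf1 fixes flow; stroke at Sf1)
b3 stroke at Sf2  (source Sf2 imposes f)
b0 stroke at J2  (common-f at J2 fixed by 2)
b1 stroke at J1  (only one effort-in slot at J1)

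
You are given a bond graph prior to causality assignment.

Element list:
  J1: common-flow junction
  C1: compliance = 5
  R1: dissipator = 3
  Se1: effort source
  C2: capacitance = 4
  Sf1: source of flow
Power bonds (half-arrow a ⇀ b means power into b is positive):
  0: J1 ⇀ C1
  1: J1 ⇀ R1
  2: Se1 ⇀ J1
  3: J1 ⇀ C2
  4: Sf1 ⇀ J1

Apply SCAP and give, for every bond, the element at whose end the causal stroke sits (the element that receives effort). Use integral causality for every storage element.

β0 →J1
β1 →J1
β2 →J1
β3 →J1
β4 →Sf1

b2 |J1  (Se1: effort source, stroke at far end)
b4 |Sf1  (Sf1 fixes flow; stroke at Sf1)
b0 |J1  (J1 flow already set via bond 4)
b1 |J1  (J1 flow already set via bond 4)
b3 |J1  (J1: bond 4 brought flow, rest push out)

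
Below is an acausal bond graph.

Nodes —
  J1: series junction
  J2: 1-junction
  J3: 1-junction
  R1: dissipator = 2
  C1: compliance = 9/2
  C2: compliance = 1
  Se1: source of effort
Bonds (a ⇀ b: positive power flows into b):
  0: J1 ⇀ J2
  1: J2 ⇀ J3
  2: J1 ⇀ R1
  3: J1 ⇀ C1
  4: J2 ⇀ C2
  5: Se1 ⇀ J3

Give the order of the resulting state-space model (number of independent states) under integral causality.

#5 |J3  (source Se1 imposes e)
#1 |J2  (J3: last free bond brings flow in)
#3 |J1  (C1: C, integral causality)
#4 |J2  (C2 integral (e out))
#0 |J1  (only one flow-in slot at J2)
#2 |R1  (J1 needs exactly one f-in)

2  (C1, C2 all integral)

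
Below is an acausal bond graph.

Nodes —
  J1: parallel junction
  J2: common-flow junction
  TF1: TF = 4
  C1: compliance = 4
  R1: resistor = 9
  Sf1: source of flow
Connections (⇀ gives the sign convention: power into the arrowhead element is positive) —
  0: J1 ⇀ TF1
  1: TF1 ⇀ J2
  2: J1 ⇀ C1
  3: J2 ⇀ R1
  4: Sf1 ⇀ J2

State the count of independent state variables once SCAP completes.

1  (C1 all integral)

b4 stroke at Sf1  (Sf1 (Sf) sets flow on bond)
b1 stroke at J2  (common-f at J2 fixed by 4)
b3 stroke at J2  (common-f at J2 fixed by 4)
b0 stroke at TF1  (TF1 one-in-one-out from 1)
b2 stroke at J1  (closing 0-jn rule on J1)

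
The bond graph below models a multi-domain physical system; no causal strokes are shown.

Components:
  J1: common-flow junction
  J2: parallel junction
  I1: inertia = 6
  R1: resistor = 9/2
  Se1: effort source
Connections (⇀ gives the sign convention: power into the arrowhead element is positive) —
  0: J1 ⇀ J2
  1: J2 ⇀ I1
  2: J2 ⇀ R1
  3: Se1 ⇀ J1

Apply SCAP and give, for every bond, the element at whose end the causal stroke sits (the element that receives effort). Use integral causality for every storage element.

b3 →J1  (Se1: effort source, stroke at far end)
b0 →J2  (J1: last free bond brings flow in)
b1 →I1  (common-e at J2 fixed by 0)
b2 →R1  (0-jn J2 has e-setter on 0)

bond 0 stroke at J2
bond 1 stroke at I1
bond 2 stroke at R1
bond 3 stroke at J1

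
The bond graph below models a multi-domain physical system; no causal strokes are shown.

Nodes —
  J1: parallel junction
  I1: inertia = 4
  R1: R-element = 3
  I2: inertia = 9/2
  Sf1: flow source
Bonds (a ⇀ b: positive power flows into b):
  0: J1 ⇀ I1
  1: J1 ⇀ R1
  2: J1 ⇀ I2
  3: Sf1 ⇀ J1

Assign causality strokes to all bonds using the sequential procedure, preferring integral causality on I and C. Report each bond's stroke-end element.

β3 →Sf1  (source Sf1 imposes f)
β0 →I1  (prefer integral on I1)
β2 →I2  (I2 outputs flow p/I2)
β1 →J1  (closing 0-jn rule on J1)

b0 stroke at I1
b1 stroke at J1
b2 stroke at I2
b3 stroke at Sf1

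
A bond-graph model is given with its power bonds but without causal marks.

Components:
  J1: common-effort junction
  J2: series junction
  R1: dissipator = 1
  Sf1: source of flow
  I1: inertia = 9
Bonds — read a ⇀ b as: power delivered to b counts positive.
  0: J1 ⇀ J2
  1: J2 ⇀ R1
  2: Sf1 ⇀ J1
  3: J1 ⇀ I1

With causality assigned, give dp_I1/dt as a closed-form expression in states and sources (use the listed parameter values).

β2 →Sf1  (source Sf1 imposes f)
β3 →I1  (I1: I, integral causality)
β0 →J1  (only one effort-in slot at J1)
β1 →J2  (J2 flow already set via bond 0)

dp_I1/dt = F_Sf1 - p_I1/9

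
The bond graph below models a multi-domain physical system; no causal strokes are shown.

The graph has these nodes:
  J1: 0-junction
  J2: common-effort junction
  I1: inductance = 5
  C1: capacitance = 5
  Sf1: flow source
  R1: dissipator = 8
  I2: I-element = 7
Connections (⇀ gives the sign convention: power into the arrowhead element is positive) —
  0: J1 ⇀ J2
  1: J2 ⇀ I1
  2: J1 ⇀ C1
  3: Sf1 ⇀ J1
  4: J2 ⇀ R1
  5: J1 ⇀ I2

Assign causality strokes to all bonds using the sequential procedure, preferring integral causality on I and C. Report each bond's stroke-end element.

bond 3 →Sf1  (Sf1 (Sf) sets flow on bond)
bond 1 →I1  (I1 outputs flow p/I1)
bond 2 →J1  (C1 outputs effort q/C1)
bond 0 →J2  (J1 effort already set via bond 2)
bond 5 →I2  (J1: bond 2 brought effort, rest push out)
bond 4 →R1  (common-e at J2 fixed by 0)

bond 0 stroke→J2
bond 1 stroke→I1
bond 2 stroke→J1
bond 3 stroke→Sf1
bond 4 stroke→R1
bond 5 stroke→I2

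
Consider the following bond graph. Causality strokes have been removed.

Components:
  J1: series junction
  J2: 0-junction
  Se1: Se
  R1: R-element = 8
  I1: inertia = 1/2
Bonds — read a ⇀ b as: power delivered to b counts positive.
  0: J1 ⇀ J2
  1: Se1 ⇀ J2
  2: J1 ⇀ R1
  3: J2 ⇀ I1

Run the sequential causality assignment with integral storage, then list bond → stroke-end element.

bond 0 stroke→J1
bond 1 stroke→J2
bond 2 stroke→R1
bond 3 stroke→I1

#1 →J2  (source Se1 imposes e)
#0 →J1  (common-e at J2 fixed by 1)
#3 →I1  (J2: bond 1 brought effort, rest push out)
#2 →R1  (J1: last free bond brings flow in)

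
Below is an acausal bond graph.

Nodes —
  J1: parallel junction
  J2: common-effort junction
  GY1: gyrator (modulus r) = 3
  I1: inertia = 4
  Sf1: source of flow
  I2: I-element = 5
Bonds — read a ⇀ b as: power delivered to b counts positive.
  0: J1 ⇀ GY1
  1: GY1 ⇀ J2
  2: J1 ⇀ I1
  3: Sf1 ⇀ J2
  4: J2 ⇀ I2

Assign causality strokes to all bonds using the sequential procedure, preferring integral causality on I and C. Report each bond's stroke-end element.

#0 |J1
#1 |J2
#2 |I1
#3 |Sf1
#4 |I2

b3 stroke at Sf1  (source Sf1 imposes f)
b2 stroke at I1  (I1 integral (f out))
b0 stroke at J1  (closing 0-jn rule on J1)
b1 stroke at J2  (through GY1, causality inverts; strokes same side of GY1)
b4 stroke at I2  (J2: bond 1 brought effort, rest push out)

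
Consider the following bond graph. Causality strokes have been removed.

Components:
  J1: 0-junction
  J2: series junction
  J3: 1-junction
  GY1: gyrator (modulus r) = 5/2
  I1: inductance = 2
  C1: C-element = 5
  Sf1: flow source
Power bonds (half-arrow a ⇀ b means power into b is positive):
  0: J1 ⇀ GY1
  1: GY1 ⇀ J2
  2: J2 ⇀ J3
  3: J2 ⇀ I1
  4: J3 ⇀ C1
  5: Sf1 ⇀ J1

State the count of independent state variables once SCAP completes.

2  (C1, I1 all integral)

#5 stroke→Sf1  (Sf1 (Sf) sets flow on bond)
#0 stroke→J1  (J1 needs exactly one e-in)
#1 stroke→J2  (GY1: gyrator matches bond 0)
#3 stroke→I1  (prefer integral on I1)
#2 stroke→J2  (common-f at J2 fixed by 3)
#4 stroke→J3  (J3: bond 2 brought flow, rest push out)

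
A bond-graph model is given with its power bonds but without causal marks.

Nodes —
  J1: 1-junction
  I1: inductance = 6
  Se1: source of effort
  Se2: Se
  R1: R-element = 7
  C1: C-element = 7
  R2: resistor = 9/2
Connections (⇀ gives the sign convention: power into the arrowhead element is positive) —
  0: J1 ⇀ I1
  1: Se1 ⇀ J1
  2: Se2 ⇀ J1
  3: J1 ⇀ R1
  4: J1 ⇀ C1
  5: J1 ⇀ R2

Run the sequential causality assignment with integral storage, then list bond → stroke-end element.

b1 stroke at J1  (source Se1 imposes e)
b2 stroke at J1  (Se2: effort source, stroke at far end)
b0 stroke at I1  (I1 integral (f out))
b3 stroke at J1  (J1: bond 0 brought flow, rest push out)
b4 stroke at J1  (common-f at J1 fixed by 0)
b5 stroke at J1  (J1: bond 0 brought flow, rest push out)

b0 →I1
b1 →J1
b2 →J1
b3 →J1
b4 →J1
b5 →J1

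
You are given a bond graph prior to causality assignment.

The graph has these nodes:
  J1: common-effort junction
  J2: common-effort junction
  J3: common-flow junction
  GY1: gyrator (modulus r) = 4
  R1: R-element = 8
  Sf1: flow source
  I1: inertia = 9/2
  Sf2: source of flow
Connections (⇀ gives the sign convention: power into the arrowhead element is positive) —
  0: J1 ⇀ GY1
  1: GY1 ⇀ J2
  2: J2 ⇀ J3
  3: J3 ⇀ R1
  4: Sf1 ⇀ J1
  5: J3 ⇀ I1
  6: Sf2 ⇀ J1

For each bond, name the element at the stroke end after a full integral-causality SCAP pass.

β0 →J1
β1 →J2
β2 →J3
β3 →J3
β4 →Sf1
β5 →I1
β6 →Sf2

β4 stroke at Sf1  (Sf1 (Sf) sets flow on bond)
β6 stroke at Sf2  (Sf2 (Sf) sets flow on bond)
β0 stroke at J1  (J1 needs exactly one e-in)
β1 stroke at J2  (GY1: gyrator matches bond 0)
β2 stroke at J3  (J2 effort already set via bond 1)
β5 stroke at I1  (I1: I, integral causality)
β3 stroke at J3  (common-f at J3 fixed by 5)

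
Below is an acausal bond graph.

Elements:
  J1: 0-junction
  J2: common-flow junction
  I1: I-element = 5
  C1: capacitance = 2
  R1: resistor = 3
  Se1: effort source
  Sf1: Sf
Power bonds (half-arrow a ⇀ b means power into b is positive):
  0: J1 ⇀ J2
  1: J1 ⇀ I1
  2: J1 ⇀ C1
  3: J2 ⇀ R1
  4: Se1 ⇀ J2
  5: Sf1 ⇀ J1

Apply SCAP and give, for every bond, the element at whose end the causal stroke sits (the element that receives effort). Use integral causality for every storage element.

β4 stroke at J2  (source Se1 imposes e)
β5 stroke at Sf1  (Sf1 fixes flow; stroke at Sf1)
β1 stroke at I1  (I1: I, integral causality)
β2 stroke at J1  (C1 integral (e out))
β0 stroke at J2  (0-jn J1 has e-setter on 2)
β3 stroke at R1  (J2: last free bond brings flow in)

β0 stroke at J2
β1 stroke at I1
β2 stroke at J1
β3 stroke at R1
β4 stroke at J2
β5 stroke at Sf1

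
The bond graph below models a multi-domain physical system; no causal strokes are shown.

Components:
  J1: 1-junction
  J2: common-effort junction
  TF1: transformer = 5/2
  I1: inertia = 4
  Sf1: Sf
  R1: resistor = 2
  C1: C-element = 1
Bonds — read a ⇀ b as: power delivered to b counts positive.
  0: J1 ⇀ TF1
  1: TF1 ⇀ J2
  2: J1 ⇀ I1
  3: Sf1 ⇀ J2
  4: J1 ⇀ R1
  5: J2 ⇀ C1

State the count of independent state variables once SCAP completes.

2  (C1, I1 all integral)

b3 stroke→Sf1  (source Sf1 imposes f)
b2 stroke→I1  (prefer integral on I1)
b0 stroke→J1  (common-f at J1 fixed by 2)
b4 stroke→J1  (J1 flow already set via bond 2)
b1 stroke→TF1  (TF1: transformer flips bond 0)
b5 stroke→J2  (J2 needs exactly one e-in)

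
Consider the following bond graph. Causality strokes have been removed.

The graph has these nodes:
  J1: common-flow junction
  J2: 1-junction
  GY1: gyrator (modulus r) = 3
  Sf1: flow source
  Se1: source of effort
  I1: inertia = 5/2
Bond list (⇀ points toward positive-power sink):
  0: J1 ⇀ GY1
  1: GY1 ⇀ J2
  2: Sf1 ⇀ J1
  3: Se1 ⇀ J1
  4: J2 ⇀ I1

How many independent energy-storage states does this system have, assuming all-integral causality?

β2 |Sf1  (Sf1: flow source, stroke at near end)
β3 |J1  (Se1: effort source, stroke at far end)
β0 |J1  (1-jn J1 has f-setter on 2)
β1 |J2  (GY GY1: same side as bond 0)
β4 |I1  (only one flow-in slot at J2)

1  (I1 all integral)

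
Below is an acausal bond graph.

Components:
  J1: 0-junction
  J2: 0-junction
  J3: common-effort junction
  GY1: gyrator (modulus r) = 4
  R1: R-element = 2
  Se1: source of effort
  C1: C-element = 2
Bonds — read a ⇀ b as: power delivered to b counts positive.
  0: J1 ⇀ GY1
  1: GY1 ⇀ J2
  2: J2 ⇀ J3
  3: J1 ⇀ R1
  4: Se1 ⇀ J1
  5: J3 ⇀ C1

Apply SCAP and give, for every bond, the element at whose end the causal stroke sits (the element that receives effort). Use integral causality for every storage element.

b0 |GY1
b1 |GY1
b2 |J2
b3 |R1
b4 |J1
b5 |J3

b4 |J1  (Se1: effort source, stroke at far end)
b0 |GY1  (common-e at J1 fixed by 4)
b3 |R1  (0-jn J1 has e-setter on 4)
b1 |GY1  (GY1 both-in/both-out from 0)
b2 |J2  (J2: last free bond brings effort in)
b5 |J3  (J3: last free bond brings effort in)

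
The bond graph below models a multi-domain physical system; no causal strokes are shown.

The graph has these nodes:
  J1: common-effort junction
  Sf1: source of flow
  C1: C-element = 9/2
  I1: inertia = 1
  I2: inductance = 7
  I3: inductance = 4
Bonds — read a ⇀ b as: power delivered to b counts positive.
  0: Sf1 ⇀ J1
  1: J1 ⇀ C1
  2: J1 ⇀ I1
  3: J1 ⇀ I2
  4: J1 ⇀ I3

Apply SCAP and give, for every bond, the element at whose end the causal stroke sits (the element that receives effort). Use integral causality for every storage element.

#0 stroke→Sf1  (Sf1 (Sf) sets flow on bond)
#1 stroke→J1  (C1 outputs effort q/C1)
#2 stroke→I1  (J1: bond 1 brought effort, rest push out)
#3 stroke→I2  (J1 effort already set via bond 1)
#4 stroke→I3  (common-e at J1 fixed by 1)

bond 0 stroke at Sf1
bond 1 stroke at J1
bond 2 stroke at I1
bond 3 stroke at I2
bond 4 stroke at I3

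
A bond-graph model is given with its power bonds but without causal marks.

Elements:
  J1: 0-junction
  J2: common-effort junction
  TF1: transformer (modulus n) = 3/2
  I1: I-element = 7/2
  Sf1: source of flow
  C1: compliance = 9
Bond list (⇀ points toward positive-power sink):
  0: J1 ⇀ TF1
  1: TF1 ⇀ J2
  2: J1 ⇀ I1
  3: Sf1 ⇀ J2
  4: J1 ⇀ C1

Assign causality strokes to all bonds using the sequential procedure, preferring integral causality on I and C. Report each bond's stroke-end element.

#0 stroke at TF1
#1 stroke at J2
#2 stroke at I1
#3 stroke at Sf1
#4 stroke at J1

b3 →Sf1  (Sf1 fixes flow; stroke at Sf1)
b1 →J2  (J2: last free bond brings effort in)
b0 →TF1  (TF1: transformer flips bond 1)
b2 →I1  (I1 outputs flow p/I1)
b4 →J1  (J1: last free bond brings effort in)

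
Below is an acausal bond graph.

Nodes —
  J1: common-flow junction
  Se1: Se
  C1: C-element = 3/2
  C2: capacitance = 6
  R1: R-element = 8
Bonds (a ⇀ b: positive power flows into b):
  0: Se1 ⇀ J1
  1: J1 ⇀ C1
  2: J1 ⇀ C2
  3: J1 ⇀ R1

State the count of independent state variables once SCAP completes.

#0 →J1  (source Se1 imposes e)
#1 →J1  (C1: C, integral causality)
#2 →J1  (C2 integral (e out))
#3 →R1  (closing 1-jn rule on J1)

2  (C1, C2 all integral)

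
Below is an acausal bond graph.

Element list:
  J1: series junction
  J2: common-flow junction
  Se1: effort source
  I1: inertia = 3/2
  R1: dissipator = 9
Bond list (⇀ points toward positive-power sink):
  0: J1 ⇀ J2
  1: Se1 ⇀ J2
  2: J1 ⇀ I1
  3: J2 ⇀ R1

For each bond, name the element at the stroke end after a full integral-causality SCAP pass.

bond 0 stroke at J1
bond 1 stroke at J2
bond 2 stroke at I1
bond 3 stroke at J2

β1 stroke→J2  (Se1 fixes effort; stroke away)
β2 stroke→I1  (I1: I, integral causality)
β0 stroke→J1  (1-jn J1 has f-setter on 2)
β3 stroke→J2  (J2: bond 0 brought flow, rest push out)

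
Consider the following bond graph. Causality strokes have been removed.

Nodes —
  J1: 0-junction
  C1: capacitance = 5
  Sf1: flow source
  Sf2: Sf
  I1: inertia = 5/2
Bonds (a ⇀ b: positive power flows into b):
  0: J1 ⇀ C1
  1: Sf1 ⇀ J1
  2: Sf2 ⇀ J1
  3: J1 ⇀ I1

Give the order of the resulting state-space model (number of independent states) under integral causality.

2  (C1, I1 all integral)

b1 stroke at Sf1  (source Sf1 imposes f)
b2 stroke at Sf2  (Sf2 fixes flow; stroke at Sf2)
b0 stroke at J1  (C1 integral (e out))
b3 stroke at I1  (J1: bond 0 brought effort, rest push out)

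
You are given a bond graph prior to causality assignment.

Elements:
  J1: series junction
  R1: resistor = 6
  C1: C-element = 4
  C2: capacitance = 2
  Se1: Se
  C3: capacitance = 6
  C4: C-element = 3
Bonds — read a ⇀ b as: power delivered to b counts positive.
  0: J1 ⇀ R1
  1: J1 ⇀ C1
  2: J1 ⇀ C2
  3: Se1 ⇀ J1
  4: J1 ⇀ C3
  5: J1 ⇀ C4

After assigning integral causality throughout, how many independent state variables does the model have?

4  (C1, C2, C3, C4 all integral)

b3 stroke at J1  (Se1 fixes effort; stroke away)
b1 stroke at J1  (C1 integral (e out))
b2 stroke at J1  (C2 outputs effort q/C2)
b4 stroke at J1  (C3 outputs effort q/C3)
b5 stroke at J1  (C4: C, integral causality)
b0 stroke at R1  (J1 needs exactly one f-in)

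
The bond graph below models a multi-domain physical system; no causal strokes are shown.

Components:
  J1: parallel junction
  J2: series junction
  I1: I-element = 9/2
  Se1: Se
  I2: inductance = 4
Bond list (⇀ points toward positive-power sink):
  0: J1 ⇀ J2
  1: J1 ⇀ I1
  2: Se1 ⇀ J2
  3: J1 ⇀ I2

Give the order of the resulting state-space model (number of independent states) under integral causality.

b2 |J2  (Se1: effort source, stroke at far end)
b0 |J1  (J2 needs exactly one f-in)
b1 |I1  (0-jn J1 has e-setter on 0)
b3 |I2  (common-e at J1 fixed by 0)

2  (I1, I2 all integral)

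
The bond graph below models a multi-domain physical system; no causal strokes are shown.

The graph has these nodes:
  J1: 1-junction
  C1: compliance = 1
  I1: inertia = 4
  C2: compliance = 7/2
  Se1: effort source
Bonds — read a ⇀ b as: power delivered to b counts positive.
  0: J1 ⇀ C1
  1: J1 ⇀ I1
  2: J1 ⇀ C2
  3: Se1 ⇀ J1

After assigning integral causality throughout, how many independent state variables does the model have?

#3 |J1  (Se1 (Se) sets effort on bond)
#0 |J1  (C1: C, integral causality)
#1 |I1  (I1: I, integral causality)
#2 |J1  (J1 flow already set via bond 1)

3  (C1, C2, I1 all integral)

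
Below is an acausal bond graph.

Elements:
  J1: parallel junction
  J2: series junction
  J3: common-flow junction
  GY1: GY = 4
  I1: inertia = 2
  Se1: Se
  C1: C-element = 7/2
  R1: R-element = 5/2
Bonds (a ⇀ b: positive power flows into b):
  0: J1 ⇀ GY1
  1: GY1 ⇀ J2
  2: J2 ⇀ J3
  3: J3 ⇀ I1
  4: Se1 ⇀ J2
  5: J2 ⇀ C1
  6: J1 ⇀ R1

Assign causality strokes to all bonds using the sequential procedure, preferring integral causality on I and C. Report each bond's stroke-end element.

β4 stroke→J2  (Se1 (Se) sets effort on bond)
β3 stroke→I1  (I1 outputs flow p/I1)
β2 stroke→J3  (1-jn J3 has f-setter on 3)
β1 stroke→J2  (J2 flow already set via bond 2)
β5 stroke→J2  (J2: bond 2 brought flow, rest push out)
β0 stroke→J1  (GY1: gyrator matches bond 1)
β6 stroke→R1  (J1 effort already set via bond 0)

bond 0 stroke at J1
bond 1 stroke at J2
bond 2 stroke at J3
bond 3 stroke at I1
bond 4 stroke at J2
bond 5 stroke at J2
bond 6 stroke at R1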